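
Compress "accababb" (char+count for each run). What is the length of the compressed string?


Input: accababb
Runs:
  'a' x 1 => "a1"
  'c' x 2 => "c2"
  'a' x 1 => "a1"
  'b' x 1 => "b1"
  'a' x 1 => "a1"
  'b' x 2 => "b2"
Compressed: "a1c2a1b1a1b2"
Compressed length: 12

12


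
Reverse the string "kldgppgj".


Input: kldgppgj
Reading characters right to left:
  Position 7: 'j'
  Position 6: 'g'
  Position 5: 'p'
  Position 4: 'p'
  Position 3: 'g'
  Position 2: 'd'
  Position 1: 'l'
  Position 0: 'k'
Reversed: jgppgdlk

jgppgdlk


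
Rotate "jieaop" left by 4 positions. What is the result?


Input: "jieaop", rotate left by 4
First 4 characters: "jiea"
Remaining characters: "op"
Concatenate remaining + first: "op" + "jiea" = "opjiea"

opjiea


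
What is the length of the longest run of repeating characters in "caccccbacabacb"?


Input: "caccccbacabacb"
Scanning for longest run:
  Position 1 ('a'): new char, reset run to 1
  Position 2 ('c'): new char, reset run to 1
  Position 3 ('c'): continues run of 'c', length=2
  Position 4 ('c'): continues run of 'c', length=3
  Position 5 ('c'): continues run of 'c', length=4
  Position 6 ('b'): new char, reset run to 1
  Position 7 ('a'): new char, reset run to 1
  Position 8 ('c'): new char, reset run to 1
  Position 9 ('a'): new char, reset run to 1
  Position 10 ('b'): new char, reset run to 1
  Position 11 ('a'): new char, reset run to 1
  Position 12 ('c'): new char, reset run to 1
  Position 13 ('b'): new char, reset run to 1
Longest run: 'c' with length 4

4


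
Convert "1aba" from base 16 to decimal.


Input: "1aba" in base 16
Positional expansion:
  Digit '1' (value 1) x 16^3 = 4096
  Digit 'a' (value 10) x 16^2 = 2560
  Digit 'b' (value 11) x 16^1 = 176
  Digit 'a' (value 10) x 16^0 = 10
Sum = 6842

6842


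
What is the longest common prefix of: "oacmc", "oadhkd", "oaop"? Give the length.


Words: oacmc, oadhkd, oaop
  Position 0: all 'o' => match
  Position 1: all 'a' => match
  Position 2: ('c', 'd', 'o') => mismatch, stop
LCP = "oa" (length 2)

2


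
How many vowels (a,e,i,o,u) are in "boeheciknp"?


Input: boeheciknp
Checking each character:
  'b' at position 0: consonant
  'o' at position 1: vowel (running total: 1)
  'e' at position 2: vowel (running total: 2)
  'h' at position 3: consonant
  'e' at position 4: vowel (running total: 3)
  'c' at position 5: consonant
  'i' at position 6: vowel (running total: 4)
  'k' at position 7: consonant
  'n' at position 8: consonant
  'p' at position 9: consonant
Total vowels: 4

4


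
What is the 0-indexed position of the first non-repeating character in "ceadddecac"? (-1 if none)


Input: ceadddecac
Character frequencies:
  'a': 2
  'c': 3
  'd': 3
  'e': 2
Scanning left to right for freq == 1:
  Position 0 ('c'): freq=3, skip
  Position 1 ('e'): freq=2, skip
  Position 2 ('a'): freq=2, skip
  Position 3 ('d'): freq=3, skip
  Position 4 ('d'): freq=3, skip
  Position 5 ('d'): freq=3, skip
  Position 6 ('e'): freq=2, skip
  Position 7 ('c'): freq=3, skip
  Position 8 ('a'): freq=2, skip
  Position 9 ('c'): freq=3, skip
  No unique character found => answer = -1

-1


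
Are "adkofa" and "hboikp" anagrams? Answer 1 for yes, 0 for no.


Strings: "adkofa", "hboikp"
Sorted first:  aadfko
Sorted second: bhikop
Differ at position 0: 'a' vs 'b' => not anagrams

0


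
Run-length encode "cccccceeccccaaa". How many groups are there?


Input: cccccceeccccaaa
Scanning for consecutive runs:
  Group 1: 'c' x 6 (positions 0-5)
  Group 2: 'e' x 2 (positions 6-7)
  Group 3: 'c' x 4 (positions 8-11)
  Group 4: 'a' x 3 (positions 12-14)
Total groups: 4

4


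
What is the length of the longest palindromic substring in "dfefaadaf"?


Input: "dfefaadaf"
Checking substrings for palindromes:
  [1:4] "fef" (len 3) => palindrome
  [5:8] "ada" (len 3) => palindrome
  [4:6] "aa" (len 2) => palindrome
Longest palindromic substring: "fef" with length 3

3


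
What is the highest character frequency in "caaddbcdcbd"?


Input: caaddbcdcbd
Character counts:
  'a': 2
  'b': 2
  'c': 3
  'd': 4
Maximum frequency: 4

4


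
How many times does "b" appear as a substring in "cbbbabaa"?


Searching for "b" in "cbbbabaa"
Scanning each position:
  Position 0: "c" => no
  Position 1: "b" => MATCH
  Position 2: "b" => MATCH
  Position 3: "b" => MATCH
  Position 4: "a" => no
  Position 5: "b" => MATCH
  Position 6: "a" => no
  Position 7: "a" => no
Total occurrences: 4

4


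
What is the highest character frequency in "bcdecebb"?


Input: bcdecebb
Character counts:
  'b': 3
  'c': 2
  'd': 1
  'e': 2
Maximum frequency: 3

3


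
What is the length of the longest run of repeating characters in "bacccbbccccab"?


Input: "bacccbbccccab"
Scanning for longest run:
  Position 1 ('a'): new char, reset run to 1
  Position 2 ('c'): new char, reset run to 1
  Position 3 ('c'): continues run of 'c', length=2
  Position 4 ('c'): continues run of 'c', length=3
  Position 5 ('b'): new char, reset run to 1
  Position 6 ('b'): continues run of 'b', length=2
  Position 7 ('c'): new char, reset run to 1
  Position 8 ('c'): continues run of 'c', length=2
  Position 9 ('c'): continues run of 'c', length=3
  Position 10 ('c'): continues run of 'c', length=4
  Position 11 ('a'): new char, reset run to 1
  Position 12 ('b'): new char, reset run to 1
Longest run: 'c' with length 4

4


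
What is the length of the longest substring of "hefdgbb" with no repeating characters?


Input: "hefdgbb"
Sliding window (track last position of each char):
  Position 0 ('h'): window [0,0] length 1 -- new best
  Position 1 ('e'): window [0,1] length 2 -- new best
  Position 2 ('f'): window [0,2] length 3 -- new best
  Position 3 ('d'): window [0,3] length 4 -- new best
  Position 4 ('g'): window [0,4] length 5 -- new best
  Position 5 ('b'): window [0,5] length 6 -- new best
  Position 6 ('b'): repeat (last at 5), move window start to 6
  Position 6 ('b'): window [6,6] length 1
Longest substring with no repeats: "hefdgb" with length 6

6


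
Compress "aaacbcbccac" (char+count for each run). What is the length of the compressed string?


Input: aaacbcbccac
Runs:
  'a' x 3 => "a3"
  'c' x 1 => "c1"
  'b' x 1 => "b1"
  'c' x 1 => "c1"
  'b' x 1 => "b1"
  'c' x 2 => "c2"
  'a' x 1 => "a1"
  'c' x 1 => "c1"
Compressed: "a3c1b1c1b1c2a1c1"
Compressed length: 16

16


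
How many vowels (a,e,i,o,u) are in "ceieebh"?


Input: ceieebh
Checking each character:
  'c' at position 0: consonant
  'e' at position 1: vowel (running total: 1)
  'i' at position 2: vowel (running total: 2)
  'e' at position 3: vowel (running total: 3)
  'e' at position 4: vowel (running total: 4)
  'b' at position 5: consonant
  'h' at position 6: consonant
Total vowels: 4

4


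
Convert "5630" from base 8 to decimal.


Input: "5630" in base 8
Positional expansion:
  Digit '5' (value 5) x 8^3 = 2560
  Digit '6' (value 6) x 8^2 = 384
  Digit '3' (value 3) x 8^1 = 24
  Digit '0' (value 0) x 8^0 = 0
Sum = 2968

2968


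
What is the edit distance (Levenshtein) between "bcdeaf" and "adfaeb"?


Computing edit distance: "bcdeaf" -> "adfaeb"
DP table:
           a    d    f    a    e    b
      0    1    2    3    4    5    6
  b   1    1    2    3    4    5    5
  c   2    2    2    3    4    5    6
  d   3    3    2    3    4    5    6
  e   4    4    3    3    4    4    5
  a   5    4    4    4    3    4    5
  f   6    5    5    4    4    4    5
Edit distance = dp[6][6] = 5

5


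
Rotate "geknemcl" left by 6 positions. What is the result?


Input: "geknemcl", rotate left by 6
First 6 characters: "geknem"
Remaining characters: "cl"
Concatenate remaining + first: "cl" + "geknem" = "clgeknem"

clgeknem


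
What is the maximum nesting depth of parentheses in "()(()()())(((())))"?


Input: "()(()()())(((())))"
Tracking depth:
  Position 0 '(': depth becomes 1
  Position 1 ')': depth becomes 0
  Position 2 '(': depth becomes 1
  Position 3 '(': depth becomes 2
  Position 4 ')': depth becomes 1
  Position 5 '(': depth becomes 2
  Position 6 ')': depth becomes 1
  Position 7 '(': depth becomes 2
  Position 8 ')': depth becomes 1
  Position 9 ')': depth becomes 0
  Position 10 '(': depth becomes 1
  Position 11 '(': depth becomes 2
  Position 12 '(': depth becomes 3
  Position 13 '(': depth becomes 4
  Position 14 ')': depth becomes 3
  Position 15 ')': depth becomes 2
  Position 16 ')': depth becomes 1
  Position 17 ')': depth becomes 0
Maximum depth reached: 4

4


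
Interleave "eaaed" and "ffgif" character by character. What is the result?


Interleaving "eaaed" and "ffgif":
  Position 0: 'e' from first, 'f' from second => "ef"
  Position 1: 'a' from first, 'f' from second => "af"
  Position 2: 'a' from first, 'g' from second => "ag"
  Position 3: 'e' from first, 'i' from second => "ei"
  Position 4: 'd' from first, 'f' from second => "df"
Result: efafageidf

efafageidf


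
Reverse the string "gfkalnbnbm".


Input: gfkalnbnbm
Reading characters right to left:
  Position 9: 'm'
  Position 8: 'b'
  Position 7: 'n'
  Position 6: 'b'
  Position 5: 'n'
  Position 4: 'l'
  Position 3: 'a'
  Position 2: 'k'
  Position 1: 'f'
  Position 0: 'g'
Reversed: mbnbnlakfg

mbnbnlakfg


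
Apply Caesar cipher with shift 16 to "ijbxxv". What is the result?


Caesar cipher: shift "ijbxxv" by 16
  'i' (pos 8) + 16 = pos 24 = 'y'
  'j' (pos 9) + 16 = pos 25 = 'z'
  'b' (pos 1) + 16 = pos 17 = 'r'
  'x' (pos 23) + 16 = pos 13 = 'n'
  'x' (pos 23) + 16 = pos 13 = 'n'
  'v' (pos 21) + 16 = pos 11 = 'l'
Result: yzrnnl

yzrnnl


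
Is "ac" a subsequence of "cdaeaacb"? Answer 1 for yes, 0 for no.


Check if "ac" is a subsequence of "cdaeaacb"
Greedy scan:
  Position 0 ('c'): no match needed
  Position 1 ('d'): no match needed
  Position 2 ('a'): matches sub[0] = 'a'
  Position 3 ('e'): no match needed
  Position 4 ('a'): no match needed
  Position 5 ('a'): no match needed
  Position 6 ('c'): matches sub[1] = 'c'
  Position 7 ('b'): no match needed
All 2 characters matched => is a subsequence

1


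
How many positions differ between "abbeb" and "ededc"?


Comparing "abbeb" and "ededc" position by position:
  Position 0: 'a' vs 'e' => DIFFER
  Position 1: 'b' vs 'd' => DIFFER
  Position 2: 'b' vs 'e' => DIFFER
  Position 3: 'e' vs 'd' => DIFFER
  Position 4: 'b' vs 'c' => DIFFER
Positions that differ: 5

5


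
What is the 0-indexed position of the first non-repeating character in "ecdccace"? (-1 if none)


Input: ecdccace
Character frequencies:
  'a': 1
  'c': 4
  'd': 1
  'e': 2
Scanning left to right for freq == 1:
  Position 0 ('e'): freq=2, skip
  Position 1 ('c'): freq=4, skip
  Position 2 ('d'): unique! => answer = 2

2


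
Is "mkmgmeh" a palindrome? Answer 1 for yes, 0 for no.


Input: mkmgmeh
Reversed: hemgmkm
  Compare pos 0 ('m') with pos 6 ('h'): MISMATCH
  Compare pos 1 ('k') with pos 5 ('e'): MISMATCH
  Compare pos 2 ('m') with pos 4 ('m'): match
Result: not a palindrome

0


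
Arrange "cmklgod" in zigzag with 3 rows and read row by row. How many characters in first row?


Zigzag "cmklgod" into 3 rows:
Placing characters:
  'c' => row 0
  'm' => row 1
  'k' => row 2
  'l' => row 1
  'g' => row 0
  'o' => row 1
  'd' => row 2
Rows:
  Row 0: "cg"
  Row 1: "mlo"
  Row 2: "kd"
First row length: 2

2


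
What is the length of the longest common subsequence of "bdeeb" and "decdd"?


LCS of "bdeeb" and "decdd"
DP table:
           d    e    c    d    d
      0    0    0    0    0    0
  b   0    0    0    0    0    0
  d   0    1    1    1    1    1
  e   0    1    2    2    2    2
  e   0    1    2    2    2    2
  b   0    1    2    2    2    2
LCS length = dp[5][5] = 2

2


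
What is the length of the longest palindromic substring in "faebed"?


Input: "faebed"
Checking substrings for palindromes:
  [2:5] "ebe" (len 3) => palindrome
Longest palindromic substring: "ebe" with length 3

3


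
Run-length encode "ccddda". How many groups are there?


Input: ccddda
Scanning for consecutive runs:
  Group 1: 'c' x 2 (positions 0-1)
  Group 2: 'd' x 3 (positions 2-4)
  Group 3: 'a' x 1 (positions 5-5)
Total groups: 3

3


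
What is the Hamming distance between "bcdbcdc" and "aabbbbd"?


Comparing "bcdbcdc" and "aabbbbd" position by position:
  Position 0: 'b' vs 'a' => differ
  Position 1: 'c' vs 'a' => differ
  Position 2: 'd' vs 'b' => differ
  Position 3: 'b' vs 'b' => same
  Position 4: 'c' vs 'b' => differ
  Position 5: 'd' vs 'b' => differ
  Position 6: 'c' vs 'd' => differ
Total differences (Hamming distance): 6

6


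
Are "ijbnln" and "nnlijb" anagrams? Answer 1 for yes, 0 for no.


Strings: "ijbnln", "nnlijb"
Sorted first:  bijlnn
Sorted second: bijlnn
Sorted forms match => anagrams

1


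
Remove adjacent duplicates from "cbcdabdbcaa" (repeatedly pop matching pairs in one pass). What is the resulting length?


Input: cbcdabdbcaa
Stack-based adjacent duplicate removal:
  Read 'c': push. Stack: c
  Read 'b': push. Stack: cb
  Read 'c': push. Stack: cbc
  Read 'd': push. Stack: cbcd
  Read 'a': push. Stack: cbcda
  Read 'b': push. Stack: cbcdab
  Read 'd': push. Stack: cbcdabd
  Read 'b': push. Stack: cbcdabdb
  Read 'c': push. Stack: cbcdabdbc
  Read 'a': push. Stack: cbcdabdbca
  Read 'a': matches stack top 'a' => pop. Stack: cbcdabdbc
Final stack: "cbcdabdbc" (length 9)

9


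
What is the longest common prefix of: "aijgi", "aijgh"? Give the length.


Words: aijgi, aijgh
  Position 0: all 'a' => match
  Position 1: all 'i' => match
  Position 2: all 'j' => match
  Position 3: all 'g' => match
  Position 4: ('i', 'h') => mismatch, stop
LCP = "aijg" (length 4)

4


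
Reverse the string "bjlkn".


Input: bjlkn
Reading characters right to left:
  Position 4: 'n'
  Position 3: 'k'
  Position 2: 'l'
  Position 1: 'j'
  Position 0: 'b'
Reversed: nkljb

nkljb


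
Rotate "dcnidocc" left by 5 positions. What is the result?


Input: "dcnidocc", rotate left by 5
First 5 characters: "dcnid"
Remaining characters: "occ"
Concatenate remaining + first: "occ" + "dcnid" = "occdcnid"

occdcnid


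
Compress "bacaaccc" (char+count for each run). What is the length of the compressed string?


Input: bacaaccc
Runs:
  'b' x 1 => "b1"
  'a' x 1 => "a1"
  'c' x 1 => "c1"
  'a' x 2 => "a2"
  'c' x 3 => "c3"
Compressed: "b1a1c1a2c3"
Compressed length: 10

10


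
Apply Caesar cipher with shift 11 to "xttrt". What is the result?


Caesar cipher: shift "xttrt" by 11
  'x' (pos 23) + 11 = pos 8 = 'i'
  't' (pos 19) + 11 = pos 4 = 'e'
  't' (pos 19) + 11 = pos 4 = 'e'
  'r' (pos 17) + 11 = pos 2 = 'c'
  't' (pos 19) + 11 = pos 4 = 'e'
Result: ieece

ieece


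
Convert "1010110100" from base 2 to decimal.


Input: "1010110100" in base 2
Positional expansion:
  Digit '1' (value 1) x 2^9 = 512
  Digit '0' (value 0) x 2^8 = 0
  Digit '1' (value 1) x 2^7 = 128
  Digit '0' (value 0) x 2^6 = 0
  Digit '1' (value 1) x 2^5 = 32
  Digit '1' (value 1) x 2^4 = 16
  Digit '0' (value 0) x 2^3 = 0
  Digit '1' (value 1) x 2^2 = 4
  Digit '0' (value 0) x 2^1 = 0
  Digit '0' (value 0) x 2^0 = 0
Sum = 692

692


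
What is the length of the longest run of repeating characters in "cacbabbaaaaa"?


Input: "cacbabbaaaaa"
Scanning for longest run:
  Position 1 ('a'): new char, reset run to 1
  Position 2 ('c'): new char, reset run to 1
  Position 3 ('b'): new char, reset run to 1
  Position 4 ('a'): new char, reset run to 1
  Position 5 ('b'): new char, reset run to 1
  Position 6 ('b'): continues run of 'b', length=2
  Position 7 ('a'): new char, reset run to 1
  Position 8 ('a'): continues run of 'a', length=2
  Position 9 ('a'): continues run of 'a', length=3
  Position 10 ('a'): continues run of 'a', length=4
  Position 11 ('a'): continues run of 'a', length=5
Longest run: 'a' with length 5

5


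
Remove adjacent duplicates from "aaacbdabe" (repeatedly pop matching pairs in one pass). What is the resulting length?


Input: aaacbdabe
Stack-based adjacent duplicate removal:
  Read 'a': push. Stack: a
  Read 'a': matches stack top 'a' => pop. Stack: (empty)
  Read 'a': push. Stack: a
  Read 'c': push. Stack: ac
  Read 'b': push. Stack: acb
  Read 'd': push. Stack: acbd
  Read 'a': push. Stack: acbda
  Read 'b': push. Stack: acbdab
  Read 'e': push. Stack: acbdabe
Final stack: "acbdabe" (length 7)

7


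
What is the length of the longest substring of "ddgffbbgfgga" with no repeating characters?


Input: "ddgffbbgfgga"
Sliding window (track last position of each char):
  Position 0 ('d'): window [0,0] length 1 -- new best
  Position 1 ('d'): repeat (last at 0), move window start to 1
  Position 1 ('d'): window [1,1] length 1
  Position 2 ('g'): window [1,2] length 2 -- new best
  Position 3 ('f'): window [1,3] length 3 -- new best
  Position 4 ('f'): repeat (last at 3), move window start to 4
  Position 4 ('f'): window [4,4] length 1
  Position 5 ('b'): window [4,5] length 2
  Position 6 ('b'): repeat (last at 5), move window start to 6
  Position 6 ('b'): window [6,6] length 1
  Position 7 ('g'): window [6,7] length 2
  Position 8 ('f'): window [6,8] length 3
  Position 9 ('g'): repeat (last at 7), move window start to 8
  Position 9 ('g'): window [8,9] length 2
  Position 10 ('g'): repeat (last at 9), move window start to 10
  Position 10 ('g'): window [10,10] length 1
  Position 11 ('a'): window [10,11] length 2
Longest substring with no repeats: "dgf" with length 3

3


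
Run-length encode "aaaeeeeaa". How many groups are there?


Input: aaaeeeeaa
Scanning for consecutive runs:
  Group 1: 'a' x 3 (positions 0-2)
  Group 2: 'e' x 4 (positions 3-6)
  Group 3: 'a' x 2 (positions 7-8)
Total groups: 3

3


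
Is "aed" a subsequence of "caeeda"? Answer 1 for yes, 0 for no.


Check if "aed" is a subsequence of "caeeda"
Greedy scan:
  Position 0 ('c'): no match needed
  Position 1 ('a'): matches sub[0] = 'a'
  Position 2 ('e'): matches sub[1] = 'e'
  Position 3 ('e'): no match needed
  Position 4 ('d'): matches sub[2] = 'd'
  Position 5 ('a'): no match needed
All 3 characters matched => is a subsequence

1


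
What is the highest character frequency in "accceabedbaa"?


Input: accceabedbaa
Character counts:
  'a': 4
  'b': 2
  'c': 3
  'd': 1
  'e': 2
Maximum frequency: 4

4


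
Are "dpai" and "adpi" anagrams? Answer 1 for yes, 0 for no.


Strings: "dpai", "adpi"
Sorted first:  adip
Sorted second: adip
Sorted forms match => anagrams

1


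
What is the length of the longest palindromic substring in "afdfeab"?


Input: "afdfeab"
Checking substrings for palindromes:
  [1:4] "fdf" (len 3) => palindrome
Longest palindromic substring: "fdf" with length 3

3


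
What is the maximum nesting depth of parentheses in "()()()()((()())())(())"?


Input: "()()()()((()())())(())"
Tracking depth:
  Position 0 '(': depth becomes 1
  Position 1 ')': depth becomes 0
  Position 2 '(': depth becomes 1
  Position 3 ')': depth becomes 0
  Position 4 '(': depth becomes 1
  Position 5 ')': depth becomes 0
  Position 6 '(': depth becomes 1
  Position 7 ')': depth becomes 0
  Position 8 '(': depth becomes 1
  Position 9 '(': depth becomes 2
  Position 10 '(': depth becomes 3
  Position 11 ')': depth becomes 2
  Position 12 '(': depth becomes 3
  Position 13 ')': depth becomes 2
  Position 14 ')': depth becomes 1
  Position 15 '(': depth becomes 2
  Position 16 ')': depth becomes 1
  Position 17 ')': depth becomes 0
  Position 18 '(': depth becomes 1
  Position 19 '(': depth becomes 2
  Position 20 ')': depth becomes 1
  Position 21 ')': depth becomes 0
Maximum depth reached: 3

3


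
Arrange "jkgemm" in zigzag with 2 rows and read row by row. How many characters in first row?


Zigzag "jkgemm" into 2 rows:
Placing characters:
  'j' => row 0
  'k' => row 1
  'g' => row 0
  'e' => row 1
  'm' => row 0
  'm' => row 1
Rows:
  Row 0: "jgm"
  Row 1: "kem"
First row length: 3

3


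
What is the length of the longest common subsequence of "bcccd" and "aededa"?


LCS of "bcccd" and "aededa"
DP table:
           a    e    d    e    d    a
      0    0    0    0    0    0    0
  b   0    0    0    0    0    0    0
  c   0    0    0    0    0    0    0
  c   0    0    0    0    0    0    0
  c   0    0    0    0    0    0    0
  d   0    0    0    1    1    1    1
LCS length = dp[5][6] = 1

1


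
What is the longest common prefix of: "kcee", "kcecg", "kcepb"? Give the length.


Words: kcee, kcecg, kcepb
  Position 0: all 'k' => match
  Position 1: all 'c' => match
  Position 2: all 'e' => match
  Position 3: ('e', 'c', 'p') => mismatch, stop
LCP = "kce" (length 3)

3


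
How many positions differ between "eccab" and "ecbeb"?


Comparing "eccab" and "ecbeb" position by position:
  Position 0: 'e' vs 'e' => same
  Position 1: 'c' vs 'c' => same
  Position 2: 'c' vs 'b' => DIFFER
  Position 3: 'a' vs 'e' => DIFFER
  Position 4: 'b' vs 'b' => same
Positions that differ: 2

2


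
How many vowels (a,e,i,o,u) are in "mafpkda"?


Input: mafpkda
Checking each character:
  'm' at position 0: consonant
  'a' at position 1: vowel (running total: 1)
  'f' at position 2: consonant
  'p' at position 3: consonant
  'k' at position 4: consonant
  'd' at position 5: consonant
  'a' at position 6: vowel (running total: 2)
Total vowels: 2

2


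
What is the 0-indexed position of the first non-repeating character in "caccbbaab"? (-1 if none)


Input: caccbbaab
Character frequencies:
  'a': 3
  'b': 3
  'c': 3
Scanning left to right for freq == 1:
  Position 0 ('c'): freq=3, skip
  Position 1 ('a'): freq=3, skip
  Position 2 ('c'): freq=3, skip
  Position 3 ('c'): freq=3, skip
  Position 4 ('b'): freq=3, skip
  Position 5 ('b'): freq=3, skip
  Position 6 ('a'): freq=3, skip
  Position 7 ('a'): freq=3, skip
  Position 8 ('b'): freq=3, skip
  No unique character found => answer = -1

-1


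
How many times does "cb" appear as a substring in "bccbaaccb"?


Searching for "cb" in "bccbaaccb"
Scanning each position:
  Position 0: "bc" => no
  Position 1: "cc" => no
  Position 2: "cb" => MATCH
  Position 3: "ba" => no
  Position 4: "aa" => no
  Position 5: "ac" => no
  Position 6: "cc" => no
  Position 7: "cb" => MATCH
Total occurrences: 2

2


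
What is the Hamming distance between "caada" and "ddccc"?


Comparing "caada" and "ddccc" position by position:
  Position 0: 'c' vs 'd' => differ
  Position 1: 'a' vs 'd' => differ
  Position 2: 'a' vs 'c' => differ
  Position 3: 'd' vs 'c' => differ
  Position 4: 'a' vs 'c' => differ
Total differences (Hamming distance): 5

5


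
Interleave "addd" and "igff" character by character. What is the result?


Interleaving "addd" and "igff":
  Position 0: 'a' from first, 'i' from second => "ai"
  Position 1: 'd' from first, 'g' from second => "dg"
  Position 2: 'd' from first, 'f' from second => "df"
  Position 3: 'd' from first, 'f' from second => "df"
Result: aidgdfdf

aidgdfdf


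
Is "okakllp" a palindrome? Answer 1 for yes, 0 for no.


Input: okakllp
Reversed: pllkako
  Compare pos 0 ('o') with pos 6 ('p'): MISMATCH
  Compare pos 1 ('k') with pos 5 ('l'): MISMATCH
  Compare pos 2 ('a') with pos 4 ('l'): MISMATCH
Result: not a palindrome

0


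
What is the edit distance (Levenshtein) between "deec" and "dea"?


Computing edit distance: "deec" -> "dea"
DP table:
           d    e    a
      0    1    2    3
  d   1    0    1    2
  e   2    1    0    1
  e   3    2    1    1
  c   4    3    2    2
Edit distance = dp[4][3] = 2

2


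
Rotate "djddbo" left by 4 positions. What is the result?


Input: "djddbo", rotate left by 4
First 4 characters: "djdd"
Remaining characters: "bo"
Concatenate remaining + first: "bo" + "djdd" = "bodjdd"

bodjdd


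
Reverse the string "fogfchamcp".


Input: fogfchamcp
Reading characters right to left:
  Position 9: 'p'
  Position 8: 'c'
  Position 7: 'm'
  Position 6: 'a'
  Position 5: 'h'
  Position 4: 'c'
  Position 3: 'f'
  Position 2: 'g'
  Position 1: 'o'
  Position 0: 'f'
Reversed: pcmahcfgof

pcmahcfgof


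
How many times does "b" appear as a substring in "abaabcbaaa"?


Searching for "b" in "abaabcbaaa"
Scanning each position:
  Position 0: "a" => no
  Position 1: "b" => MATCH
  Position 2: "a" => no
  Position 3: "a" => no
  Position 4: "b" => MATCH
  Position 5: "c" => no
  Position 6: "b" => MATCH
  Position 7: "a" => no
  Position 8: "a" => no
  Position 9: "a" => no
Total occurrences: 3

3


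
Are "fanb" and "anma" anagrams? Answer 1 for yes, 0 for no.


Strings: "fanb", "anma"
Sorted first:  abfn
Sorted second: aamn
Differ at position 1: 'b' vs 'a' => not anagrams

0


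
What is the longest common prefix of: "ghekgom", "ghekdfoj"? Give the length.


Words: ghekgom, ghekdfoj
  Position 0: all 'g' => match
  Position 1: all 'h' => match
  Position 2: all 'e' => match
  Position 3: all 'k' => match
  Position 4: ('g', 'd') => mismatch, stop
LCP = "ghek" (length 4)

4


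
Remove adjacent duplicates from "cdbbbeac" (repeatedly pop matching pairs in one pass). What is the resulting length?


Input: cdbbbeac
Stack-based adjacent duplicate removal:
  Read 'c': push. Stack: c
  Read 'd': push. Stack: cd
  Read 'b': push. Stack: cdb
  Read 'b': matches stack top 'b' => pop. Stack: cd
  Read 'b': push. Stack: cdb
  Read 'e': push. Stack: cdbe
  Read 'a': push. Stack: cdbea
  Read 'c': push. Stack: cdbeac
Final stack: "cdbeac" (length 6)

6


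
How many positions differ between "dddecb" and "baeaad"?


Comparing "dddecb" and "baeaad" position by position:
  Position 0: 'd' vs 'b' => DIFFER
  Position 1: 'd' vs 'a' => DIFFER
  Position 2: 'd' vs 'e' => DIFFER
  Position 3: 'e' vs 'a' => DIFFER
  Position 4: 'c' vs 'a' => DIFFER
  Position 5: 'b' vs 'd' => DIFFER
Positions that differ: 6

6


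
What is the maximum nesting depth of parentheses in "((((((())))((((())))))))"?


Input: "((((((())))((((())))))))"
Tracking depth:
  Position 0 '(': depth becomes 1
  Position 1 '(': depth becomes 2
  Position 2 '(': depth becomes 3
  Position 3 '(': depth becomes 4
  Position 4 '(': depth becomes 5
  Position 5 '(': depth becomes 6
  Position 6 '(': depth becomes 7
  Position 7 ')': depth becomes 6
  Position 8 ')': depth becomes 5
  Position 9 ')': depth becomes 4
  Position 10 ')': depth becomes 3
  Position 11 '(': depth becomes 4
  Position 12 '(': depth becomes 5
  Position 13 '(': depth becomes 6
  Position 14 '(': depth becomes 7
  Position 15 '(': depth becomes 8
  Position 16 ')': depth becomes 7
  Position 17 ')': depth becomes 6
  Position 18 ')': depth becomes 5
  Position 19 ')': depth becomes 4
  Position 20 ')': depth becomes 3
  Position 21 ')': depth becomes 2
  Position 22 ')': depth becomes 1
  Position 23 ')': depth becomes 0
Maximum depth reached: 8

8


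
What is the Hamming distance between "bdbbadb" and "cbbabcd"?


Comparing "bdbbadb" and "cbbabcd" position by position:
  Position 0: 'b' vs 'c' => differ
  Position 1: 'd' vs 'b' => differ
  Position 2: 'b' vs 'b' => same
  Position 3: 'b' vs 'a' => differ
  Position 4: 'a' vs 'b' => differ
  Position 5: 'd' vs 'c' => differ
  Position 6: 'b' vs 'd' => differ
Total differences (Hamming distance): 6

6


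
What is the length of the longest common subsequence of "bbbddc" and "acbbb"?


LCS of "bbbddc" and "acbbb"
DP table:
           a    c    b    b    b
      0    0    0    0    0    0
  b   0    0    0    1    1    1
  b   0    0    0    1    2    2
  b   0    0    0    1    2    3
  d   0    0    0    1    2    3
  d   0    0    0    1    2    3
  c   0    0    1    1    2    3
LCS length = dp[6][5] = 3

3


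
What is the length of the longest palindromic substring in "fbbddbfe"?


Input: "fbbddbfe"
Checking substrings for palindromes:
  [2:6] "bddb" (len 4) => palindrome
  [1:3] "bb" (len 2) => palindrome
  [3:5] "dd" (len 2) => palindrome
Longest palindromic substring: "bddb" with length 4

4


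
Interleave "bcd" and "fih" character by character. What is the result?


Interleaving "bcd" and "fih":
  Position 0: 'b' from first, 'f' from second => "bf"
  Position 1: 'c' from first, 'i' from second => "ci"
  Position 2: 'd' from first, 'h' from second => "dh"
Result: bfcidh

bfcidh


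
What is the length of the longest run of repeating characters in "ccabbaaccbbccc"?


Input: "ccabbaaccbbccc"
Scanning for longest run:
  Position 1 ('c'): continues run of 'c', length=2
  Position 2 ('a'): new char, reset run to 1
  Position 3 ('b'): new char, reset run to 1
  Position 4 ('b'): continues run of 'b', length=2
  Position 5 ('a'): new char, reset run to 1
  Position 6 ('a'): continues run of 'a', length=2
  Position 7 ('c'): new char, reset run to 1
  Position 8 ('c'): continues run of 'c', length=2
  Position 9 ('b'): new char, reset run to 1
  Position 10 ('b'): continues run of 'b', length=2
  Position 11 ('c'): new char, reset run to 1
  Position 12 ('c'): continues run of 'c', length=2
  Position 13 ('c'): continues run of 'c', length=3
Longest run: 'c' with length 3

3


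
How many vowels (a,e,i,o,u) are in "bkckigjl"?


Input: bkckigjl
Checking each character:
  'b' at position 0: consonant
  'k' at position 1: consonant
  'c' at position 2: consonant
  'k' at position 3: consonant
  'i' at position 4: vowel (running total: 1)
  'g' at position 5: consonant
  'j' at position 6: consonant
  'l' at position 7: consonant
Total vowels: 1

1


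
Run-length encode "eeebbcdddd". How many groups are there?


Input: eeebbcdddd
Scanning for consecutive runs:
  Group 1: 'e' x 3 (positions 0-2)
  Group 2: 'b' x 2 (positions 3-4)
  Group 3: 'c' x 1 (positions 5-5)
  Group 4: 'd' x 4 (positions 6-9)
Total groups: 4

4


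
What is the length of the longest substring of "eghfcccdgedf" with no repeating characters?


Input: "eghfcccdgedf"
Sliding window (track last position of each char):
  Position 0 ('e'): window [0,0] length 1 -- new best
  Position 1 ('g'): window [0,1] length 2 -- new best
  Position 2 ('h'): window [0,2] length 3 -- new best
  Position 3 ('f'): window [0,3] length 4 -- new best
  Position 4 ('c'): window [0,4] length 5 -- new best
  Position 5 ('c'): repeat (last at 4), move window start to 5
  Position 5 ('c'): window [5,5] length 1
  Position 6 ('c'): repeat (last at 5), move window start to 6
  Position 6 ('c'): window [6,6] length 1
  Position 7 ('d'): window [6,7] length 2
  Position 8 ('g'): window [6,8] length 3
  Position 9 ('e'): window [6,9] length 4
  Position 10 ('d'): repeat (last at 7), move window start to 8
  Position 10 ('d'): window [8,10] length 3
  Position 11 ('f'): window [8,11] length 4
Longest substring with no repeats: "eghfc" with length 5

5


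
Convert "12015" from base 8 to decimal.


Input: "12015" in base 8
Positional expansion:
  Digit '1' (value 1) x 8^4 = 4096
  Digit '2' (value 2) x 8^3 = 1024
  Digit '0' (value 0) x 8^2 = 0
  Digit '1' (value 1) x 8^1 = 8
  Digit '5' (value 5) x 8^0 = 5
Sum = 5133

5133


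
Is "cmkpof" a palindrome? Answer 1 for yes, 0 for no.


Input: cmkpof
Reversed: fopkmc
  Compare pos 0 ('c') with pos 5 ('f'): MISMATCH
  Compare pos 1 ('m') with pos 4 ('o'): MISMATCH
  Compare pos 2 ('k') with pos 3 ('p'): MISMATCH
Result: not a palindrome

0


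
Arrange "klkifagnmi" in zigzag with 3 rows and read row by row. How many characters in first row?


Zigzag "klkifagnmi" into 3 rows:
Placing characters:
  'k' => row 0
  'l' => row 1
  'k' => row 2
  'i' => row 1
  'f' => row 0
  'a' => row 1
  'g' => row 2
  'n' => row 1
  'm' => row 0
  'i' => row 1
Rows:
  Row 0: "kfm"
  Row 1: "liani"
  Row 2: "kg"
First row length: 3

3


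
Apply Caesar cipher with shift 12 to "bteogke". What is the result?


Caesar cipher: shift "bteogke" by 12
  'b' (pos 1) + 12 = pos 13 = 'n'
  't' (pos 19) + 12 = pos 5 = 'f'
  'e' (pos 4) + 12 = pos 16 = 'q'
  'o' (pos 14) + 12 = pos 0 = 'a'
  'g' (pos 6) + 12 = pos 18 = 's'
  'k' (pos 10) + 12 = pos 22 = 'w'
  'e' (pos 4) + 12 = pos 16 = 'q'
Result: nfqaswq

nfqaswq


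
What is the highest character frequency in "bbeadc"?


Input: bbeadc
Character counts:
  'a': 1
  'b': 2
  'c': 1
  'd': 1
  'e': 1
Maximum frequency: 2

2


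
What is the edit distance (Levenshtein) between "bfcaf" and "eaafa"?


Computing edit distance: "bfcaf" -> "eaafa"
DP table:
           e    a    a    f    a
      0    1    2    3    4    5
  b   1    1    2    3    4    5
  f   2    2    2    3    3    4
  c   3    3    3    3    4    4
  a   4    4    3    3    4    4
  f   5    5    4    4    3    4
Edit distance = dp[5][5] = 4

4


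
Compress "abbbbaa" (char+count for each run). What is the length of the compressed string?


Input: abbbbaa
Runs:
  'a' x 1 => "a1"
  'b' x 4 => "b4"
  'a' x 2 => "a2"
Compressed: "a1b4a2"
Compressed length: 6

6


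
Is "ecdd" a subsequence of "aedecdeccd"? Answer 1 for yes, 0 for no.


Check if "ecdd" is a subsequence of "aedecdeccd"
Greedy scan:
  Position 0 ('a'): no match needed
  Position 1 ('e'): matches sub[0] = 'e'
  Position 2 ('d'): no match needed
  Position 3 ('e'): no match needed
  Position 4 ('c'): matches sub[1] = 'c'
  Position 5 ('d'): matches sub[2] = 'd'
  Position 6 ('e'): no match needed
  Position 7 ('c'): no match needed
  Position 8 ('c'): no match needed
  Position 9 ('d'): matches sub[3] = 'd'
All 4 characters matched => is a subsequence

1


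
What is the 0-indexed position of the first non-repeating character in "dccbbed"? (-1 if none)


Input: dccbbed
Character frequencies:
  'b': 2
  'c': 2
  'd': 2
  'e': 1
Scanning left to right for freq == 1:
  Position 0 ('d'): freq=2, skip
  Position 1 ('c'): freq=2, skip
  Position 2 ('c'): freq=2, skip
  Position 3 ('b'): freq=2, skip
  Position 4 ('b'): freq=2, skip
  Position 5 ('e'): unique! => answer = 5

5


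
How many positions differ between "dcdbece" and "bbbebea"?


Comparing "dcdbece" and "bbbebea" position by position:
  Position 0: 'd' vs 'b' => DIFFER
  Position 1: 'c' vs 'b' => DIFFER
  Position 2: 'd' vs 'b' => DIFFER
  Position 3: 'b' vs 'e' => DIFFER
  Position 4: 'e' vs 'b' => DIFFER
  Position 5: 'c' vs 'e' => DIFFER
  Position 6: 'e' vs 'a' => DIFFER
Positions that differ: 7

7


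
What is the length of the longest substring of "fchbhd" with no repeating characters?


Input: "fchbhd"
Sliding window (track last position of each char):
  Position 0 ('f'): window [0,0] length 1 -- new best
  Position 1 ('c'): window [0,1] length 2 -- new best
  Position 2 ('h'): window [0,2] length 3 -- new best
  Position 3 ('b'): window [0,3] length 4 -- new best
  Position 4 ('h'): repeat (last at 2), move window start to 3
  Position 4 ('h'): window [3,4] length 2
  Position 5 ('d'): window [3,5] length 3
Longest substring with no repeats: "fchb" with length 4

4


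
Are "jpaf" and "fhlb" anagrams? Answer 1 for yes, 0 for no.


Strings: "jpaf", "fhlb"
Sorted first:  afjp
Sorted second: bfhl
Differ at position 0: 'a' vs 'b' => not anagrams

0


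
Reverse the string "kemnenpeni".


Input: kemnenpeni
Reading characters right to left:
  Position 9: 'i'
  Position 8: 'n'
  Position 7: 'e'
  Position 6: 'p'
  Position 5: 'n'
  Position 4: 'e'
  Position 3: 'n'
  Position 2: 'm'
  Position 1: 'e'
  Position 0: 'k'
Reversed: inepnenmek

inepnenmek


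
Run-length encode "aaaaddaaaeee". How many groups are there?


Input: aaaaddaaaeee
Scanning for consecutive runs:
  Group 1: 'a' x 4 (positions 0-3)
  Group 2: 'd' x 2 (positions 4-5)
  Group 3: 'a' x 3 (positions 6-8)
  Group 4: 'e' x 3 (positions 9-11)
Total groups: 4

4


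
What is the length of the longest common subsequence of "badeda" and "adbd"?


LCS of "badeda" and "adbd"
DP table:
           a    d    b    d
      0    0    0    0    0
  b   0    0    0    1    1
  a   0    1    1    1    1
  d   0    1    2    2    2
  e   0    1    2    2    2
  d   0    1    2    2    3
  a   0    1    2    2    3
LCS length = dp[6][4] = 3

3


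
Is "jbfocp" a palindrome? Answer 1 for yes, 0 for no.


Input: jbfocp
Reversed: pcofbj
  Compare pos 0 ('j') with pos 5 ('p'): MISMATCH
  Compare pos 1 ('b') with pos 4 ('c'): MISMATCH
  Compare pos 2 ('f') with pos 3 ('o'): MISMATCH
Result: not a palindrome

0


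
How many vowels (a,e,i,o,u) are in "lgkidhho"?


Input: lgkidhho
Checking each character:
  'l' at position 0: consonant
  'g' at position 1: consonant
  'k' at position 2: consonant
  'i' at position 3: vowel (running total: 1)
  'd' at position 4: consonant
  'h' at position 5: consonant
  'h' at position 6: consonant
  'o' at position 7: vowel (running total: 2)
Total vowels: 2

2


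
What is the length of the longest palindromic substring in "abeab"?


Input: "abeab"
Checking substrings for palindromes:
  No multi-char palindromic substrings found
Longest palindromic substring: "a" with length 1

1


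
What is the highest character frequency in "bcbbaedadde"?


Input: bcbbaedadde
Character counts:
  'a': 2
  'b': 3
  'c': 1
  'd': 3
  'e': 2
Maximum frequency: 3

3


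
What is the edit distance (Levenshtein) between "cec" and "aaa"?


Computing edit distance: "cec" -> "aaa"
DP table:
           a    a    a
      0    1    2    3
  c   1    1    2    3
  e   2    2    2    3
  c   3    3    3    3
Edit distance = dp[3][3] = 3

3


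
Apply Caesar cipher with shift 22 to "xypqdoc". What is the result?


Caesar cipher: shift "xypqdoc" by 22
  'x' (pos 23) + 22 = pos 19 = 't'
  'y' (pos 24) + 22 = pos 20 = 'u'
  'p' (pos 15) + 22 = pos 11 = 'l'
  'q' (pos 16) + 22 = pos 12 = 'm'
  'd' (pos 3) + 22 = pos 25 = 'z'
  'o' (pos 14) + 22 = pos 10 = 'k'
  'c' (pos 2) + 22 = pos 24 = 'y'
Result: tulmzky

tulmzky


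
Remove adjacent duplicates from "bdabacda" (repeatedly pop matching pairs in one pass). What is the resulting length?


Input: bdabacda
Stack-based adjacent duplicate removal:
  Read 'b': push. Stack: b
  Read 'd': push. Stack: bd
  Read 'a': push. Stack: bda
  Read 'b': push. Stack: bdab
  Read 'a': push. Stack: bdaba
  Read 'c': push. Stack: bdabac
  Read 'd': push. Stack: bdabacd
  Read 'a': push. Stack: bdabacda
Final stack: "bdabacda" (length 8)

8


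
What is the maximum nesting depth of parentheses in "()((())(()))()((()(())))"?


Input: "()((())(()))()((()(())))"
Tracking depth:
  Position 0 '(': depth becomes 1
  Position 1 ')': depth becomes 0
  Position 2 '(': depth becomes 1
  Position 3 '(': depth becomes 2
  Position 4 '(': depth becomes 3
  Position 5 ')': depth becomes 2
  Position 6 ')': depth becomes 1
  Position 7 '(': depth becomes 2
  Position 8 '(': depth becomes 3
  Position 9 ')': depth becomes 2
  Position 10 ')': depth becomes 1
  Position 11 ')': depth becomes 0
  Position 12 '(': depth becomes 1
  Position 13 ')': depth becomes 0
  Position 14 '(': depth becomes 1
  Position 15 '(': depth becomes 2
  Position 16 '(': depth becomes 3
  Position 17 ')': depth becomes 2
  Position 18 '(': depth becomes 3
  Position 19 '(': depth becomes 4
  Position 20 ')': depth becomes 3
  Position 21 ')': depth becomes 2
  Position 22 ')': depth becomes 1
  Position 23 ')': depth becomes 0
Maximum depth reached: 4

4


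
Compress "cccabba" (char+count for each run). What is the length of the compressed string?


Input: cccabba
Runs:
  'c' x 3 => "c3"
  'a' x 1 => "a1"
  'b' x 2 => "b2"
  'a' x 1 => "a1"
Compressed: "c3a1b2a1"
Compressed length: 8

8


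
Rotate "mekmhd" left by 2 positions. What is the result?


Input: "mekmhd", rotate left by 2
First 2 characters: "me"
Remaining characters: "kmhd"
Concatenate remaining + first: "kmhd" + "me" = "kmhdme"

kmhdme


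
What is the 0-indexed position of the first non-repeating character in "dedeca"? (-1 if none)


Input: dedeca
Character frequencies:
  'a': 1
  'c': 1
  'd': 2
  'e': 2
Scanning left to right for freq == 1:
  Position 0 ('d'): freq=2, skip
  Position 1 ('e'): freq=2, skip
  Position 2 ('d'): freq=2, skip
  Position 3 ('e'): freq=2, skip
  Position 4 ('c'): unique! => answer = 4

4


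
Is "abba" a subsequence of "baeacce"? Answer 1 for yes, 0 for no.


Check if "abba" is a subsequence of "baeacce"
Greedy scan:
  Position 0 ('b'): no match needed
  Position 1 ('a'): matches sub[0] = 'a'
  Position 2 ('e'): no match needed
  Position 3 ('a'): no match needed
  Position 4 ('c'): no match needed
  Position 5 ('c'): no match needed
  Position 6 ('e'): no match needed
Only matched 1/4 characters => not a subsequence

0
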